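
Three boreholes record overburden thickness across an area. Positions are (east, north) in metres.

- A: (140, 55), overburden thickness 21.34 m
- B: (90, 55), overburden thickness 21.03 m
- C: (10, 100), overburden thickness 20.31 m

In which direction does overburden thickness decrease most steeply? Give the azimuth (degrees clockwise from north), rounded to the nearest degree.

309°

Differences from A: to B (Δx, Δy, Δh) = (-50, 0, -0.31); to C = (-130, 45, -1.03).
Solve a·Δx + b·Δy = Δd: det = (-50)·45 − (-130)·0 = -2250.
∂d/∂x = [(-0.31)·45 − (-1.03)·0] / -2250 = +0.006200
∂d/∂y = [(-50)·(-1.03) − (-130)·(-0.31)] / -2250 = -0.004978
Steepest decrease is along −∇f: components (-0.006200 E, +0.004978 N).
Azimuth = atan2(-0.006200, +0.004978) = 308.8° ≈ 309°.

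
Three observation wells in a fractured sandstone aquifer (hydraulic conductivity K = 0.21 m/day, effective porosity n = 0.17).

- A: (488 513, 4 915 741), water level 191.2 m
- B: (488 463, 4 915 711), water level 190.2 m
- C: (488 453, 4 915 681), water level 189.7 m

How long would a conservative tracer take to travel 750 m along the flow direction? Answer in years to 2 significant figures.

Three-point gradient (reference A): Δ to B = (-50, -30, -1.0), Δ to C = (-60, -60, -1.5).
∂h/∂x = +0.01250, ∂h/∂y = +0.01250 (det = 1200).
|∇h| = √(0.01250² + 0.01250²) = 0.01768
Seepage velocity v = K·i/n = 0.21 × 0.01768 / 0.17 = 0.02184 m/day.
t = 750 / 0.02184 = 3.434e+04 days = 94 years.

94 years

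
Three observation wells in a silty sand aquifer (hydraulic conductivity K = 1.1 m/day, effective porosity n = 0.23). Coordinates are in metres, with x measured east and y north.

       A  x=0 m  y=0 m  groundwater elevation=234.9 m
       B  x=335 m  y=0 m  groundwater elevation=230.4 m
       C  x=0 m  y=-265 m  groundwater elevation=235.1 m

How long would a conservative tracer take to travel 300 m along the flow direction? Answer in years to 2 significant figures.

13 years

∂h/∂x = (230.4 − 234.9) / (335 − 0) = -0.01343
∂h/∂y = (235.1 − 234.9) / (-265 − 0) = -0.0007547
|∇h| = √(-0.01343² + -0.0007547²) = 0.01345
Seepage velocity v = K·i/n = 1.1 × 0.01345 / 0.23 = 0.06433 m/day.
t = 300 / 0.06433 = 4663 days = 12.8 years.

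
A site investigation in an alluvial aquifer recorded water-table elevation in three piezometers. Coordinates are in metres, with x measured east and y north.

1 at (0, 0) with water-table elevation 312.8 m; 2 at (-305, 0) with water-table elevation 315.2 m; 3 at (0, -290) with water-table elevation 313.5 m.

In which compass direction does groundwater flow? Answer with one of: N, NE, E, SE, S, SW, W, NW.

∂h/∂x = (315.2 − 312.8) / (-305 − 0) = -0.007869
∂h/∂y = (313.5 − 312.8) / (-290 − 0) = -0.002414
Flow = −∇h = (+0.007869 east, +0.002414 north), which points east.

E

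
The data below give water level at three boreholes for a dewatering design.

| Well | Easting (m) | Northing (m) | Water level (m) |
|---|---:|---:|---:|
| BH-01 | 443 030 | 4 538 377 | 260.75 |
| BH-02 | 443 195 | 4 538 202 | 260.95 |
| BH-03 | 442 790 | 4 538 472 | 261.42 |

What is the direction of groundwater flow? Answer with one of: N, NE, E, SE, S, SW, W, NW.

NE

With h = a·x + b·y + c and BH-01 as origin, the differences give:
  165·a + (-175)·b = +0.20
  (-240)·a + 95·b = +0.67
Eliminate b (×95 and ×(-175), subtract): -26325·a = 136.250 → a = ∂h/∂x = -0.005176
Back-substitute: b = ∂h/∂y = -0.006023.
Flow = −∇h = (+0.005176 east, +0.006023 north), which points northeast.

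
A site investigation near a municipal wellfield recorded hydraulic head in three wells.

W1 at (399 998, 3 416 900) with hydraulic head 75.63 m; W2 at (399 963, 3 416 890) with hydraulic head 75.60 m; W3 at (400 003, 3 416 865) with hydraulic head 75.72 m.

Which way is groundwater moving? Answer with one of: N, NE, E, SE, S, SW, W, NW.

NW

Three-point gradient (reference W1): Δ to W2 = (-35, -10, -0.03), Δ to W3 = (5, -35, +0.09).
∂h/∂x = +0.001529, ∂h/∂y = -0.002353 (det = 1275).
Flow = −∇h = (-0.001529 east, +0.002353 north), which points northwest.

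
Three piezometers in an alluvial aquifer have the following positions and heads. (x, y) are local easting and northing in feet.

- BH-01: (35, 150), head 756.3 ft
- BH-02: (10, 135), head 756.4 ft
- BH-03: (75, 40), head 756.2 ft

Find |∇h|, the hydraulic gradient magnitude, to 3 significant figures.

0.00376

Taking BH-01 as reference: BH-02−BH-01 = (-25, -15, +0.1); BH-03−BH-01 = (40, -110, -0.1).
Solve a·Δx + b·Δy = Δh: det = (-25)·(-110) − 40·(-15) = 3350.
∂h/∂x = [(+0.1)·(-110) − (-0.1)·(-15)] / 3350 = -0.003731
∂h/∂y = [(-25)·(-0.1) − 40·(+0.1)] / 3350 = -0.0004478
|∇h| = √(-0.003731² + -0.0004478²) = 0.003758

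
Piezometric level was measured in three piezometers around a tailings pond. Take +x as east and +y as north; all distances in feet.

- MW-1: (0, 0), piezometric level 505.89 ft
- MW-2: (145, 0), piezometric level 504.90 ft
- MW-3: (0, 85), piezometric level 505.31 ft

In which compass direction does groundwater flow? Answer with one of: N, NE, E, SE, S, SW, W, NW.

NE

∂h/∂x = (504.90 − 505.89) / (145 − 0) = -0.006828
∂h/∂y = (505.31 − 505.89) / (85 − 0) = -0.006824
Flow = −∇h = (+0.006828 east, +0.006824 north), which points northeast.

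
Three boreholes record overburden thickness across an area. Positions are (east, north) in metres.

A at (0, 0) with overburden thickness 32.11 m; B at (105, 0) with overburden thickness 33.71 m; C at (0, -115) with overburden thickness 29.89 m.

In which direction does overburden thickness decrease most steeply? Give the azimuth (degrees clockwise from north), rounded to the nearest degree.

218°

∂d/∂x = (33.71 − 32.11) / (105 − 0) = +0.01524
∂d/∂y = (29.89 − 32.11) / (-115 − 0) = +0.01930
Steepest decrease is along −∇f: components (-0.01524 E, -0.01930 N).
Azimuth = atan2(-0.01524, -0.01930) = 218.3° ≈ 218°.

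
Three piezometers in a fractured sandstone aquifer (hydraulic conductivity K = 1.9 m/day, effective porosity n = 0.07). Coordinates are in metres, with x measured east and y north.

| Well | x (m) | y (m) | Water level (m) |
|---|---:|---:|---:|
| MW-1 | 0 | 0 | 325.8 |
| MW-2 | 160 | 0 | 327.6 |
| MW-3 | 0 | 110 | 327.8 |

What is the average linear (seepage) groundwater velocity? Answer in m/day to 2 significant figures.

∂h/∂x = (327.6 − 325.8) / (160 − 0) = +0.01125
∂h/∂y = (327.8 − 325.8) / (110 − 0) = +0.01818
|∇h| = √(0.01125² + 0.01818²) = 0.02138
Seepage velocity v = K·i/n = 1.9 × 0.02138 / 0.07 = 0.5803 m/day.

0.58 m/day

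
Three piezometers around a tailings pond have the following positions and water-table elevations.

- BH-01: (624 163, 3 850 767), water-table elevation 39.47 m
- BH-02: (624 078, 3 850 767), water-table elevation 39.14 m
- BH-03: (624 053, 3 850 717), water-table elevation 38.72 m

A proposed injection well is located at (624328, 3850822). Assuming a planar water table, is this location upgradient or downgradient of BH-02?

Taking BH-01 as reference: BH-02−BH-01 = (-85, 0, -0.33); BH-03−BH-01 = (-110, -50, -0.75).
Determinant of the coordinate differences = (-85)·(-50) − (-110)·0 = 4250.
∂h/∂x = [(-0.33)·(-50) − (-0.75)·0] / 4250 = +0.003882
∂h/∂y = [(-85)·(-0.75) − (-110)·(-0.33)] / 4250 = +0.006459
Head at (624328, 3850822) = 39.47 + (+0.003882)·(165) + (+0.006459)·(55) = 40.47 m.
That is higher than the 39.14 m at BH-02, so the point is upgradient.

upgradient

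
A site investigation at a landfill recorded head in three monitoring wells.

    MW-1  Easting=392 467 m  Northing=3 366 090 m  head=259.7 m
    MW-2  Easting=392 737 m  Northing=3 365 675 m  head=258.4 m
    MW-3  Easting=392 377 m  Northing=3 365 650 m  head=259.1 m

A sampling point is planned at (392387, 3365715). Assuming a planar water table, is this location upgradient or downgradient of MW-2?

Differences from MW-1: to MW-2 (Δx, Δy, Δh) = (270, -415, -1.3); to MW-3 = (-90, -440, -0.6).
Determinant of the coordinate differences = 270·(-440) − (-90)·(-415) = -156150.
∂h/∂x = [(-1.3)·(-440) − (-0.6)·(-415)] / -156150 = -0.002069
∂h/∂y = [270·(-0.6) − (-90)·(-1.3)] / -156150 = +0.001787
Head at (392387, 3365715) = 259.7 + (-0.002069)·(-80) + (+0.001787)·(-375) = 259.20 m.
That is higher than the 258.4 m at MW-2, so the point is upgradient.

upgradient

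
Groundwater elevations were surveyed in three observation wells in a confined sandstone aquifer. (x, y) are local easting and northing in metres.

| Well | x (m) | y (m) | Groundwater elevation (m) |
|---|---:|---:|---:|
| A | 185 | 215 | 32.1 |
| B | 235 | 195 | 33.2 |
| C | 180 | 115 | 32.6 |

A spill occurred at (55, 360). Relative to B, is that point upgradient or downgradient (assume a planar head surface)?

With h = a·x + b·y + c and A as origin, the differences give:
  50·a + (-20)·b = +1.1
  (-5)·a + (-100)·b = +0.5
Eliminate b (×(-100) and ×(-20), subtract): -5100·a = -100.00 → a = ∂h/∂x = +0.01961
Back-substitute: b = ∂h/∂y = -0.005980.
Head at (55, 360) = 32.1 + (+0.01961)·(-130) + (-0.005980)·(145) = 28.68 m.
That is lower than the 33.2 m at B, so the point is downgradient.

downgradient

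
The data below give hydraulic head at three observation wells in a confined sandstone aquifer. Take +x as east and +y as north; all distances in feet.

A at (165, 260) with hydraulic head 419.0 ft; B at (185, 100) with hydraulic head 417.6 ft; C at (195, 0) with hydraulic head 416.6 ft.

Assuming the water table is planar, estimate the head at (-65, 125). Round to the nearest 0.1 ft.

405.5 ft

Taking A as reference: B−A = (20, -160, -1.4); C−A = (30, -260, -2.4).
Solve a·Δx + b·Δy = Δh: det = 20·(-260) − 30·(-160) = -400.
∂h/∂x = [(-1.4)·(-260) − (-2.4)·(-160)] / -400 = +0.05000
∂h/∂y = [20·(-2.4) − 30·(-1.4)] / -400 = +0.01500
h(-65, 125) = 419.0 + (+0.05000)·(-230) + (+0.01500)·(-135) = 419.0 -11.500 -2.025 = 405.475 ft.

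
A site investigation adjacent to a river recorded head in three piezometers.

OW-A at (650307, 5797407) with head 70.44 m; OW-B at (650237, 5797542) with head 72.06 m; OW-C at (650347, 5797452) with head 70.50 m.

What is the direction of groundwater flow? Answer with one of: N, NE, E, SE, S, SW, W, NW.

Taking OW-A as reference: OW-B−OW-A = (-70, 135, +1.62); OW-C−OW-A = (40, 45, +0.06).
Solve a·Δx + b·Δy = Δh: det = (-70)·45 − 40·135 = -8550.
∂h/∂x = [(+1.62)·45 − (+0.06)·135] / -8550 = -0.007579
∂h/∂y = [(-70)·(+0.06) − 40·(+1.62)] / -8550 = +0.008070
Flow = −∇h = (+0.007579 east, -0.008070 north), which points southeast.

SE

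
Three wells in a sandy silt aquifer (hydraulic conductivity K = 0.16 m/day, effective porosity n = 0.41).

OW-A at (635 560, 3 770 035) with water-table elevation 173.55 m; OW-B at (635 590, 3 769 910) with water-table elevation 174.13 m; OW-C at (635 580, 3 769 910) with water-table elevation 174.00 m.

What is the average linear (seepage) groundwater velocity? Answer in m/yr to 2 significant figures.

1.9 m/yr

Three-point gradient (reference OW-A): Δ to OW-B = (30, -125, +0.58), Δ to OW-C = (20, -125, +0.45).
∂h/∂x = +0.01300, ∂h/∂y = -0.001520 (det = -1250).
|∇h| = √(0.01300² + -0.001520²) = 0.01309
Seepage velocity v = K·i/n = 0.16 × 0.01309 / 0.41 = 0.005108 m/day = 1.866 m/yr.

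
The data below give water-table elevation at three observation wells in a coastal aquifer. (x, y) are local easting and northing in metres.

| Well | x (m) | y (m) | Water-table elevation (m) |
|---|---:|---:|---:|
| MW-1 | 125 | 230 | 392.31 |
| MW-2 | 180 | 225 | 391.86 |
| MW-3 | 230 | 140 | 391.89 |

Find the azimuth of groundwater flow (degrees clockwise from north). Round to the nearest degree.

With h = a·x + b·y + c and MW-1 as origin, the differences give:
  55·a + (-5)·b = -0.45
  105·a + (-90)·b = -0.42
Eliminate b (×(-90) and ×(-5), subtract): -4425·a = 38.400 → a = ∂h/∂x = -0.008678
Back-substitute: b = ∂h/∂y = -0.005458.
Flow direction (−∇h) has components (+0.008678 E, +0.005458 N).
Azimuth = atan2(E, N) = atan2(+0.008678, +0.005458) = 57.8° ≈ 058°.

058°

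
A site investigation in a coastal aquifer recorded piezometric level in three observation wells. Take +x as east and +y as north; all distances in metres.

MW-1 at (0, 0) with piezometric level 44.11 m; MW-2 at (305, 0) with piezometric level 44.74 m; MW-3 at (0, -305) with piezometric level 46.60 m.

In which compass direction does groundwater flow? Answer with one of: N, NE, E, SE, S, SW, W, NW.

∂h/∂x = (44.74 − 44.11) / (305 − 0) = +0.002066
∂h/∂y = (46.60 − 44.11) / (-305 − 0) = -0.008164
Flow = −∇h = (-0.002066 east, +0.008164 north), which points north.

N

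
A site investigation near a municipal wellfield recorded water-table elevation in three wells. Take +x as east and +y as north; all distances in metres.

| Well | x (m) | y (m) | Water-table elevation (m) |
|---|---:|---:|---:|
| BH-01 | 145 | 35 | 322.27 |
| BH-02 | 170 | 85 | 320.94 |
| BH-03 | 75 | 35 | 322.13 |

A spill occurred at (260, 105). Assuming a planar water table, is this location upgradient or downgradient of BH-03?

With h = a·x + b·y + c and BH-01 as origin, the differences give:
  25·a + 50·b = -1.33
  (-70)·a + 0·b = -0.14
Eliminate b (×0 and ×50, subtract): 3500·a = 7.000 → a = ∂h/∂x = +0.002000
Back-substitute: b = ∂h/∂y = -0.02760.
Head at (260, 105) = 322.27 + (+0.002000)·(115) + (-0.02760)·(70) = 320.57 m.
That is lower than the 322.13 m at BH-03, so the point is downgradient.

downgradient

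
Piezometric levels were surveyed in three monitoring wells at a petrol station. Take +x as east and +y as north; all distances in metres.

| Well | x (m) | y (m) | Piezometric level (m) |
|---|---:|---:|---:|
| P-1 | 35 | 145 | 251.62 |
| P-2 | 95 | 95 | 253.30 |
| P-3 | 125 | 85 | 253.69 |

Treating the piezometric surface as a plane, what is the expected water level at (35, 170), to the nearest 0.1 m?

250.9 m

Taking P-1 as reference: P-2−P-1 = (60, -50, +1.68); P-3−P-1 = (90, -60, +2.07).
Determinant of the coordinate differences = 60·(-60) − 90·(-50) = 900.
∂h/∂x = [(+1.68)·(-60) − (+2.07)·(-50)] / 900 = +0.003000
∂h/∂y = [60·(+2.07) − 90·(+1.68)] / 900 = -0.03000
h(35, 170) = 251.62 + (+0.003000)·(0) + (-0.03000)·(25) = 251.62 +0.000 -0.750 = 250.870 m.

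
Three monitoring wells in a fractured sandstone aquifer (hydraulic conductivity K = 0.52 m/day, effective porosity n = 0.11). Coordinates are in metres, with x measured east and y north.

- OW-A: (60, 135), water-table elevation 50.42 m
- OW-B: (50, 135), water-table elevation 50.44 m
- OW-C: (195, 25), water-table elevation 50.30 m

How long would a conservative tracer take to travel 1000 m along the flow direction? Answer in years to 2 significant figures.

With h = a·x + b·y + c and OW-A as origin, the differences give:
  (-10)·a + 0·b = +0.02
  135·a + (-110)·b = -0.12
Eliminate b (×(-110) and ×0, subtract): 1100·a = -2.200 → a = ∂h/∂x = -0.002000
Back-substitute: b = ∂h/∂y = -0.001364.
|∇h| = √(-0.002000² + -0.001364²) = 0.002421
Seepage velocity v = K·i/n = 0.52 × 0.002421 / 0.11 = 0.01144 m/day.
t = 1000 / 0.01144 = 8.741e+04 days = 239 years.

240 years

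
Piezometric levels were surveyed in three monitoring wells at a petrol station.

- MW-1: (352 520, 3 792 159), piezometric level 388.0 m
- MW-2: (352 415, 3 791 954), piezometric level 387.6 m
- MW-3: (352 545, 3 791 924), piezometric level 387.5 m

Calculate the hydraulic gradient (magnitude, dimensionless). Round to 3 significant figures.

Taking MW-1 as reference: MW-2−MW-1 = (-105, -205, -0.4); MW-3−MW-1 = (25, -235, -0.5).
Determinant of the coordinate differences = (-105)·(-235) − 25·(-205) = 29800.
∂h/∂x = [(-0.4)·(-235) − (-0.5)·(-205)] / 29800 = -0.0002852
∂h/∂y = [(-105)·(-0.5) − 25·(-0.4)] / 29800 = +0.002097
|∇h| = √(-0.0002852² + 0.002097²) = 0.002116

0.00212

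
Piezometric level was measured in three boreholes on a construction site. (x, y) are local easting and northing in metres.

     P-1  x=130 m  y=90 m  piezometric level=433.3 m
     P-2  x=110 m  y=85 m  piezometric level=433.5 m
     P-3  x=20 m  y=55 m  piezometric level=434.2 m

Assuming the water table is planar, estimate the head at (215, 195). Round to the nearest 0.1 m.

434.7 m

Taking P-1 as reference: P-2−P-1 = (-20, -5, +0.2); P-3−P-1 = (-110, -35, +0.9).
Determinant of the coordinate differences = (-20)·(-35) − (-110)·(-5) = 150.
∂h/∂x = [(+0.2)·(-35) − (+0.9)·(-5)] / 150 = -0.01667
∂h/∂y = [(-20)·(+0.9) − (-110)·(+0.2)] / 150 = +0.02667
h(215, 195) = 433.3 + (-0.01667)·(85) + (+0.02667)·(105) = 433.3 -1.417 +2.800 = 434.683 m.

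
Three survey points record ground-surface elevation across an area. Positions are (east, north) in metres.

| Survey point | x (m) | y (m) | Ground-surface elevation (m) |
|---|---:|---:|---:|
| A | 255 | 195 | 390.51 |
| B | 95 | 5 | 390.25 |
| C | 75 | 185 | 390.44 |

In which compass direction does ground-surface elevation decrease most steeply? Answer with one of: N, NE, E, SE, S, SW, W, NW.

Taking A as reference: B−A = (-160, -190, -0.26); C−A = (-180, -10, -0.07).
Determinant of the coordinate differences = (-160)·(-10) − (-180)·(-190) = -32600.
∂z/∂x = [(-0.26)·(-10) − (-0.07)·(-190)] / -32600 = +0.0003282
∂z/∂y = [(-160)·(-0.07) − (-180)·(-0.26)] / -32600 = +0.001092
Steepest decrease is along −∇f = (-0.0003282 E, -0.001092 N) → south.

S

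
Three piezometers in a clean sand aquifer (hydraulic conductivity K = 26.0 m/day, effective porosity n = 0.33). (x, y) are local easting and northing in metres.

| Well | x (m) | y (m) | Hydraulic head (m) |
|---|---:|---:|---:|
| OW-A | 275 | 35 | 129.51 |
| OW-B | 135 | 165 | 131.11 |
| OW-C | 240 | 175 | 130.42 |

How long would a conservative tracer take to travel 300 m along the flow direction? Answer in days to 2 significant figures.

450 days

Taking OW-A as reference: OW-B−OW-A = (-140, 130, +1.60); OW-C−OW-A = (-35, 140, +0.91).
Determinant of the coordinate differences = (-140)·140 − (-35)·130 = -15050.
∂h/∂x = [(+1.60)·140 − (+0.91)·130] / -15050 = -0.007023
∂h/∂y = [(-140)·(+0.91) − (-35)·(+1.60)] / -15050 = +0.004744
|∇h| = √(-0.007023² + 0.004744²) = 0.008475
Seepage velocity v = K·i/n = 26.0 × 0.008475 / 0.33 = 0.6677 m/day.
t = 300 / 0.6677 = 449.3 days.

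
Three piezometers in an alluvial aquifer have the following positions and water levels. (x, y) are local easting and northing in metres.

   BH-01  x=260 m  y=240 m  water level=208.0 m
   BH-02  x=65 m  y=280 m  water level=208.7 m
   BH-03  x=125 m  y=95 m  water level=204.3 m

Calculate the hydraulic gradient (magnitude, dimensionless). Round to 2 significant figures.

0.024

Taking BH-01 as reference: BH-02−BH-01 = (-195, 40, +0.7); BH-03−BH-01 = (-135, -145, -3.7).
Solve a·Δx + b·Δy = Δh: det = (-195)·(-145) − (-135)·40 = 33675.
∂h/∂x = [(+0.7)·(-145) − (-3.7)·40] / 33675 = +0.001381
∂h/∂y = [(-195)·(-3.7) − (-135)·(+0.7)] / 33675 = +0.02423
|∇h| = √(0.001381² + 0.02423²) = 0.02427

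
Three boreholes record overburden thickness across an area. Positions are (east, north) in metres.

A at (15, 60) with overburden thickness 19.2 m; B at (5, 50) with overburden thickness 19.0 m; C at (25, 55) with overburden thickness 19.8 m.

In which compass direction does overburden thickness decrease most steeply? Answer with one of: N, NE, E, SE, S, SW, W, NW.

Three-point gradient (reference A): Δ to B = (-10, -10, -0.2), Δ to C = (10, -5, +0.6).
∂d/∂x = +0.04667, ∂d/∂y = -0.02667 (det = 150).
Steepest decrease is along −∇f = (-0.04667 E, +0.02667 N) → northwest.

NW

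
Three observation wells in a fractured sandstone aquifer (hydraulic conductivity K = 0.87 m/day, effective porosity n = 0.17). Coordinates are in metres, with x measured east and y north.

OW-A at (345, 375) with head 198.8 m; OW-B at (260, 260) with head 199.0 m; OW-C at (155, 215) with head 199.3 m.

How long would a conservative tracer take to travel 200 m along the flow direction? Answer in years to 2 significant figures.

With h = a·x + b·y + c and OW-A as origin, the differences give:
  (-85)·a + (-115)·b = +0.2
  (-190)·a + (-160)·b = +0.5
Eliminate b (×(-160) and ×(-115), subtract): -8250·a = 25.50 → a = ∂h/∂x = -0.003091
Back-substitute: b = ∂h/∂y = +0.0005455.
|∇h| = √(-0.003091² + 0.0005455²) = 0.003139
Seepage velocity v = K·i/n = 0.87 × 0.003139 / 0.17 = 0.01606 m/day.
t = 200 / 0.01606 = 1.245e+04 days = 34.1 years.

34 years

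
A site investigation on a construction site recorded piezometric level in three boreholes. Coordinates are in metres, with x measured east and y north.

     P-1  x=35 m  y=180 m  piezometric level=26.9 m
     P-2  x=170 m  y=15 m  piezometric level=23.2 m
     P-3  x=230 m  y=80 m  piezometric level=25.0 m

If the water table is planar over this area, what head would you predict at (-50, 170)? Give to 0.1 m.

26.4 m

With h = a·x + b·y + c and P-1 as origin, the differences give:
  135·a + (-165)·b = -3.7
  195·a + (-100)·b = -1.9
Eliminate b (×(-100) and ×(-165), subtract): 18675·a = 56.50 → a = ∂h/∂x = +0.003025
Back-substitute: b = ∂h/∂y = +0.02490.
h(-50, 170) = 26.9 + (+0.003025)·(-85) + (+0.02490)·(-10) = 26.9 -0.257 -0.249 = 26.394 m.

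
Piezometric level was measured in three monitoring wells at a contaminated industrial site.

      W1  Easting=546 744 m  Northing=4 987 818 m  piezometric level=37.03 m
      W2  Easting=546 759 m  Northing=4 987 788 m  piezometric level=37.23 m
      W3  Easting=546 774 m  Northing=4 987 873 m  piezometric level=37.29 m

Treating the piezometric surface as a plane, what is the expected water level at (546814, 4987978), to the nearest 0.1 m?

37.6 m

Three-point gradient (reference W1): Δ to W2 = (15, -30, +0.20), Δ to W3 = (30, 55, +0.26).
∂h/∂x = +0.01090, ∂h/∂y = -0.001217 (det = 1725).
h(546814, 4987978) = 37.03 + (+0.01090)·(70) + (-0.001217)·(160) = 37.03 +0.763 -0.195 = 37.598 m.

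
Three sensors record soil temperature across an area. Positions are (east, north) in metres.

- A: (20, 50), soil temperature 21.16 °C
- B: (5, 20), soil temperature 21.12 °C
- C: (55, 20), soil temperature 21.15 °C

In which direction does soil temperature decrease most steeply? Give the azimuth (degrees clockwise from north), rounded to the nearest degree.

210°

Differences from A: to B (Δx, Δy, Δh) = (-15, -30, -0.04); to C = (35, -30, -0.01).
Determinant of the coordinate differences = (-15)·(-30) − 35·(-30) = 1500.
∂T/∂x = [(-0.04)·(-30) − (-0.01)·(-30)] / 1500 = +0.0006000
∂T/∂y = [(-15)·(-0.01) − 35·(-0.04)] / 1500 = +0.001033
Steepest decrease is along −∇f: components (-0.0006000 E, -0.001033 N).
Azimuth = atan2(-0.0006000, -0.001033) = 210.1° ≈ 210°.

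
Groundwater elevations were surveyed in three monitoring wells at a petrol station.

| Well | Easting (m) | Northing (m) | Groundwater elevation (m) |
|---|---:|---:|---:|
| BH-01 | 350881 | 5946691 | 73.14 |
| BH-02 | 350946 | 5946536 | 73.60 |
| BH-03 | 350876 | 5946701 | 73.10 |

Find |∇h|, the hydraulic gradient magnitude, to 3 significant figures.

0.0130

With h = a·x + b·y + c and BH-01 as origin, the differences give:
  65·a + (-155)·b = +0.46
  (-5)·a + 10·b = -0.04
Eliminate b (×10 and ×(-155), subtract): -125·a = -1.600 → a = ∂h/∂x = +0.01280
Back-substitute: b = ∂h/∂y = +0.002400.
|∇h| = √(0.01280² + 0.002400²) = 0.01302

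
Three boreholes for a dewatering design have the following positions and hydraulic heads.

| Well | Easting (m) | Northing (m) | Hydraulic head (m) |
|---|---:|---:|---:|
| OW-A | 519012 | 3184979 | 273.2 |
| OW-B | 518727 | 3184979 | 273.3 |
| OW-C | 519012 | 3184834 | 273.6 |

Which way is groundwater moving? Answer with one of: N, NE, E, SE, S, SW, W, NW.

∂h/∂x = (273.3 − 273.2) / (518727 − 519012) = -0.0003509
∂h/∂y = (273.6 − 273.2) / (3184834 − 3184979) = -0.002759
Flow = −∇h = (+0.0003509 east, +0.002759 north), which points north.

N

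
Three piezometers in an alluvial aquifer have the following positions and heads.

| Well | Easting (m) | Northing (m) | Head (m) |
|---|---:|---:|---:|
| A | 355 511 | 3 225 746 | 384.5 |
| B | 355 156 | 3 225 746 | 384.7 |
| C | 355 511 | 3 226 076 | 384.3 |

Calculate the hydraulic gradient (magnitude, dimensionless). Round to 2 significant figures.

0.00083

∂h/∂x = (384.7 − 384.5) / (355156 − 355511) = -0.0005634
∂h/∂y = (384.3 − 384.5) / (3226076 − 3225746) = -0.0006061
|∇h| = √(-0.0005634² + -0.0006061²) = 0.0008275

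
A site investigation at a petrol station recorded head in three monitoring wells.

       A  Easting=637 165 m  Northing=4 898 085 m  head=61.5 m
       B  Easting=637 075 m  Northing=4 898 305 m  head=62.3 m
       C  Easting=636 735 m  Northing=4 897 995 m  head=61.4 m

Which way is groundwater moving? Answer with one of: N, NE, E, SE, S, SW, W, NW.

With h = a·x + b·y + c and A as origin, the differences give:
  (-90)·a + 220·b = +0.8
  (-430)·a + (-90)·b = -0.1
Eliminate b (×(-90) and ×220, subtract): 102700·a = -50.00 → a = ∂h/∂x = -0.0004869
Back-substitute: b = ∂h/∂y = +0.003437.
Flow = −∇h = (+0.0004869 east, -0.003437 north), which points south.

S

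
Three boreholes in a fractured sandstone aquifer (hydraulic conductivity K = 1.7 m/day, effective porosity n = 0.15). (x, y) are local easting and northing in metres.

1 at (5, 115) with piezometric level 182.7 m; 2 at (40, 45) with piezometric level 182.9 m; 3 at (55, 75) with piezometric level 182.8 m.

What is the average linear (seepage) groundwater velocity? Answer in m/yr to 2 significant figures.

13 m/yr

Differences from 1: to 2 (Δx, Δy, Δh) = (35, -70, +0.2); to 3 = (50, -40, +0.1).
Solve a·Δx + b·Δy = Δh: det = 35·(-40) − 50·(-70) = 2100.
∂h/∂x = [(+0.2)·(-40) − (+0.1)·(-70)] / 2100 = -0.0004762
∂h/∂y = [35·(+0.1) − 50·(+0.2)] / 2100 = -0.003095
|∇h| = √(-0.0004762² + -0.003095²) = 0.003131
Seepage velocity v = K·i/n = 1.7 × 0.003131 / 0.15 = 0.03548 m/day = 12.96 m/yr.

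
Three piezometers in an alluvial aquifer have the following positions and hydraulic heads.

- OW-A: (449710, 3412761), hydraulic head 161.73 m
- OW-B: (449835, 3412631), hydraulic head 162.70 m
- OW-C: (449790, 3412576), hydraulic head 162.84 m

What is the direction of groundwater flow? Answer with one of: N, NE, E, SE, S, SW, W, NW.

NW

With h = a·x + b·y + c and OW-A as origin, the differences give:
  125·a + (-130)·b = +0.97
  80·a + (-185)·b = +1.11
Eliminate b (×(-185) and ×(-130), subtract): -12725·a = -35.150 → a = ∂h/∂x = +0.002762
Back-substitute: b = ∂h/∂y = -0.004806.
Flow = −∇h = (-0.002762 east, +0.004806 north), which points northwest.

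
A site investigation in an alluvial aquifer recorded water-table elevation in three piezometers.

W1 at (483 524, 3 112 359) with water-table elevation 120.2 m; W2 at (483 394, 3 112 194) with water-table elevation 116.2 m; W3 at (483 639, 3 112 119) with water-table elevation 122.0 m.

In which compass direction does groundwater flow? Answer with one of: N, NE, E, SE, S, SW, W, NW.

W

With h = a·x + b·y + c and W1 as origin, the differences give:
  (-130)·a + (-165)·b = -4.0
  115·a + (-240)·b = +1.8
Eliminate b (×(-240) and ×(-165), subtract): 50175·a = 1257.00 → a = ∂h/∂x = +0.02505
Back-substitute: b = ∂h/∂y = +0.004504.
Flow = −∇h = (-0.02505 east, -0.004504 north), which points west.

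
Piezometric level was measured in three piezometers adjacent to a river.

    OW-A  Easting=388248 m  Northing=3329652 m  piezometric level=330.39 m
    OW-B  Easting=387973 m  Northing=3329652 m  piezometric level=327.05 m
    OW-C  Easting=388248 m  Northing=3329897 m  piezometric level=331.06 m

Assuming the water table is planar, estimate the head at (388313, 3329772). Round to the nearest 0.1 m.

331.5 m

∂h/∂x = (327.05 − 330.39) / (387973 − 388248) = +0.01215
∂h/∂y = (331.06 − 330.39) / (3329897 − 3329652) = +0.002735
h(388313, 3329772) = 330.39 + (+0.01215)·(65) + (+0.002735)·(120) = 330.39 +0.789 +0.328 = 331.508 m.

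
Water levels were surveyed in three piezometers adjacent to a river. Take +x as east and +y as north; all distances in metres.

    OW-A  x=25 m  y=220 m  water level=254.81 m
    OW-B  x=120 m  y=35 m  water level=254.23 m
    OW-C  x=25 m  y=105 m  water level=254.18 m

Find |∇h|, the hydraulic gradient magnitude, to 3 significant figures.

Differences from OW-A: to OW-B (Δx, Δy, Δh) = (95, -185, -0.58); to OW-C = (0, -115, -0.63).
Determinant of the coordinate differences = 95·(-115) − 0·(-185) = -10925.
∂h/∂x = [(-0.58)·(-115) − (-0.63)·(-185)] / -10925 = +0.004563
∂h/∂y = [95·(-0.63) − 0·(-0.58)] / -10925 = +0.005478
|∇h| = √(0.004563² + 0.005478²) = 0.007129

0.00713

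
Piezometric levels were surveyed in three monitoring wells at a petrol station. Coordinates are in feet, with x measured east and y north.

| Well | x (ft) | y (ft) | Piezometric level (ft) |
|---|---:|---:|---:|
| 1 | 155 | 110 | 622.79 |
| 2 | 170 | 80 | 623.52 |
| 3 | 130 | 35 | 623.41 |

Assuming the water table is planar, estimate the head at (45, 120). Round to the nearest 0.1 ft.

620.5 ft

Taking 1 as reference: 2−1 = (15, -30, +0.73); 3−1 = (-25, -75, +0.62).
Determinant of the coordinate differences = 15·(-75) − (-25)·(-30) = -1875.
∂h/∂x = [(+0.73)·(-75) − (+0.62)·(-30)] / -1875 = +0.01928
∂h/∂y = [15·(+0.62) − (-25)·(+0.73)] / -1875 = -0.01469
h(45, 120) = 622.79 + (+0.01928)·(-110) + (-0.01469)·(10) = 622.79 -2.121 -0.147 = 620.522 ft.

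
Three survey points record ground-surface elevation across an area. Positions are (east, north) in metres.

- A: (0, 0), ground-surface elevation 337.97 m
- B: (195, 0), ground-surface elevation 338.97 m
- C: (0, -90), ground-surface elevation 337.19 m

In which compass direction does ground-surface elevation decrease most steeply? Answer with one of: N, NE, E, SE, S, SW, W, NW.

∂z/∂x = (338.97 − 337.97) / (195 − 0) = +0.005128
∂z/∂y = (337.19 − 337.97) / (-90 − 0) = +0.008667
Steepest decrease is along −∇f = (-0.005128 E, -0.008667 N) → southwest.

SW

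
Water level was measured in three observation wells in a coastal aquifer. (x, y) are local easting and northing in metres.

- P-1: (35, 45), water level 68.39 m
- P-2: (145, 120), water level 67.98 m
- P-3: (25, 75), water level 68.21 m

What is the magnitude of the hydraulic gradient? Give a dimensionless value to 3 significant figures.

Taking P-1 as reference: P-2−P-1 = (110, 75, -0.41); P-3−P-1 = (-10, 30, -0.18).
Determinant of the coordinate differences = 110·30 − (-10)·75 = 4050.
∂h/∂x = [(-0.41)·30 − (-0.18)·75] / 4050 = +0.0002963
∂h/∂y = [110·(-0.18) − (-10)·(-0.41)] / 4050 = -0.005901
|∇h| = √(0.0002963² + -0.005901²) = 0.005908

0.00591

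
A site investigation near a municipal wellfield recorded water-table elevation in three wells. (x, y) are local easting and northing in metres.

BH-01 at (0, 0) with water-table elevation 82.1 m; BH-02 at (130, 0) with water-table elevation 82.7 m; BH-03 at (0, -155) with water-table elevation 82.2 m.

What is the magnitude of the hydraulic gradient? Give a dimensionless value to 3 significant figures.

∂h/∂x = (82.7 − 82.1) / (130 − 0) = +0.004615
∂h/∂y = (82.2 − 82.1) / (-155 − 0) = -0.0006452
|∇h| = √(0.004615² + -0.0006452²) = 0.00466

0.00466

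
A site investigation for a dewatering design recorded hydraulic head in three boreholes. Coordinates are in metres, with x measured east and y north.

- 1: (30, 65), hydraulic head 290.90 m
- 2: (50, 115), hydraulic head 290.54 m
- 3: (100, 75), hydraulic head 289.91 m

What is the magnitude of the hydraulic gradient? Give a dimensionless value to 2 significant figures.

0.014

Taking 1 as reference: 2−1 = (20, 50, -0.36); 3−1 = (70, 10, -0.99).
Determinant of the coordinate differences = 20·10 − 70·50 = -3300.
∂h/∂x = [(-0.36)·10 − (-0.99)·50] / -3300 = -0.01391
∂h/∂y = [20·(-0.99) − 70·(-0.36)] / -3300 = -0.001636
|∇h| = √(-0.01391² + -0.001636²) = 0.01401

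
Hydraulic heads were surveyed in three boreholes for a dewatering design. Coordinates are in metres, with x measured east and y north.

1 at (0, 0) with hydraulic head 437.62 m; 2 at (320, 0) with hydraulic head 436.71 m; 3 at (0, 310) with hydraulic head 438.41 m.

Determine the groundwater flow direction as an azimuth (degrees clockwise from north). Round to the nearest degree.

∂h/∂x = (436.71 − 437.62) / (320 − 0) = -0.002844
∂h/∂y = (438.41 − 437.62) / (310 − 0) = +0.002548
Flow direction (−∇h) has components (+0.002844 E, -0.002548 N).
Azimuth = atan2(E, N) = atan2(+0.002844, -0.002548) = 131.9° ≈ 132°.

132°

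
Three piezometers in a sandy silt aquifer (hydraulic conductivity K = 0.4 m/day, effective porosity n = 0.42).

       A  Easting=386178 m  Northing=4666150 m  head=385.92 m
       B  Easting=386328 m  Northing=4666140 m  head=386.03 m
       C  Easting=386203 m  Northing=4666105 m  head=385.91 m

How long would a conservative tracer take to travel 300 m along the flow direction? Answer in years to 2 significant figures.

Taking A as reference: B−A = (150, -10, +0.11); C−A = (25, -45, -0.01).
Solve a·Δx + b·Δy = Δh: det = 150·(-45) − 25·(-10) = -6500.
∂h/∂x = [(+0.11)·(-45) − (-0.01)·(-10)] / -6500 = +0.0007769
∂h/∂y = [150·(-0.01) − 25·(+0.11)] / -6500 = +0.0006538
|∇h| = √(0.0007769² + 0.0006538²) = 0.001015
Seepage velocity v = K·i/n = 0.4 × 0.001015 / 0.42 = 0.0009667 m/day.
t = 300 / 0.0009667 = 3.103e+05 days = 850 years.

850 years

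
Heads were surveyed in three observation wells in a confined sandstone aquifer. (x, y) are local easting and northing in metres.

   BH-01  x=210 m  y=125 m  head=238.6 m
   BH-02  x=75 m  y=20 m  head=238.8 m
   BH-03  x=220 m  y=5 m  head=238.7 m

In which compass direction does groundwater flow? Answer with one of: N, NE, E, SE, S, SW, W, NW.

NE

Differences from BH-01: to BH-02 (Δx, Δy, Δh) = (-135, -105, +0.2); to BH-03 = (10, -120, +0.1).
Solve a·Δx + b·Δy = Δh: det = (-135)·(-120) − 10·(-105) = 17250.
∂h/∂x = [(+0.2)·(-120) − (+0.1)·(-105)] / 17250 = -0.0007826
∂h/∂y = [(-135)·(+0.1) − 10·(+0.2)] / 17250 = -0.0008986
Flow = −∇h = (+0.0007826 east, +0.0008986 north), which points northeast.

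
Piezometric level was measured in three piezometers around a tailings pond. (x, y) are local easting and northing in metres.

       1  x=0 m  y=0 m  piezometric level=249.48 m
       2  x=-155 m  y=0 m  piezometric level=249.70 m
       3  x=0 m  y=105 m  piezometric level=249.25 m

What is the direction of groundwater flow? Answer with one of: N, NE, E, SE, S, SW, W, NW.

∂h/∂x = (249.70 − 249.48) / (-155 − 0) = -0.001419
∂h/∂y = (249.25 − 249.48) / (105 − 0) = -0.002190
Flow = −∇h = (+0.001419 east, +0.002190 north), which points northeast.

NE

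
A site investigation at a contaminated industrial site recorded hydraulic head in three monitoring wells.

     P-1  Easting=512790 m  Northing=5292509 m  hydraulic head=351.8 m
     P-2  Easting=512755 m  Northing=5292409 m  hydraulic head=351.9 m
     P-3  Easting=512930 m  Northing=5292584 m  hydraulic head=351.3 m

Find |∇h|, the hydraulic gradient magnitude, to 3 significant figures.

0.00375

Differences from P-1: to P-2 (Δx, Δy, Δh) = (-35, -100, +0.1); to P-3 = (140, 75, -0.5).
Solve a·Δx + b·Δy = Δh: det = (-35)·75 − 140·(-100) = 11375.
∂h/∂x = [(+0.1)·75 − (-0.5)·(-100)] / 11375 = -0.003736
∂h/∂y = [(-35)·(-0.5) − 140·(+0.1)] / 11375 = +0.0003077
|∇h| = √(-0.003736² + 0.0003077²) = 0.003749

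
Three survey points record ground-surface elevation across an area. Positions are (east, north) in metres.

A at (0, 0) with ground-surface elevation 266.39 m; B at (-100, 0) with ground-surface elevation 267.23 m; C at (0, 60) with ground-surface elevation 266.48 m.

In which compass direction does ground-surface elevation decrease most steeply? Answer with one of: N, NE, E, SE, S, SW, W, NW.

E

∂z/∂x = (267.23 − 266.39) / (-100 − 0) = -0.008400
∂z/∂y = (266.48 − 266.39) / (60 − 0) = +0.001500
Steepest decrease is along −∇f = (+0.008400 E, -0.001500 N) → east.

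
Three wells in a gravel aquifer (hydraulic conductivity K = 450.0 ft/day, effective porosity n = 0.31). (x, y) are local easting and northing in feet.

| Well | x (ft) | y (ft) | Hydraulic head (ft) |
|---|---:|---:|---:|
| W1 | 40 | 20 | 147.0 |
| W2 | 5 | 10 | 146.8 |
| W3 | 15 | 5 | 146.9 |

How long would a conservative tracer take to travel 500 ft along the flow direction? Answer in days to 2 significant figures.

38 days

With h = a·x + b·y + c and W1 as origin, the differences give:
  (-35)·a + (-10)·b = -0.2
  (-25)·a + (-15)·b = -0.1
Eliminate b (×(-15) and ×(-10), subtract): 275·a = 2.00 → a = ∂h/∂x = +0.007273
Back-substitute: b = ∂h/∂y = -0.005455.
|∇h| = √(0.007273² + -0.005455²) = 0.009091
Seepage velocity v = K·i/n = 450.0 × 0.009091 / 0.31 = 13.2 ft/day.
t = 500 / 13.2 = 37.88 days.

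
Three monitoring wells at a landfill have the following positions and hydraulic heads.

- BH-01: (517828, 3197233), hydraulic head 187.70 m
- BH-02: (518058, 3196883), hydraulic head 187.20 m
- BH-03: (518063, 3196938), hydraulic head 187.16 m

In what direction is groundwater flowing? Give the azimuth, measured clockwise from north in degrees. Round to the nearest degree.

With h = a·x + b·y + c and BH-01 as origin, the differences give:
  230·a + (-350)·b = -0.50
  235·a + (-295)·b = -0.54
Eliminate b (×(-295) and ×(-350), subtract): 14400·a = -41.500 → a = ∂h/∂x = -0.002882
Back-substitute: b = ∂h/∂y = -0.0004653.
Flow direction (−∇h) has components (+0.002882 E, +0.0004653 N).
Azimuth = atan2(E, N) = atan2(+0.002882, +0.0004653) = 80.8° ≈ 081°.

081°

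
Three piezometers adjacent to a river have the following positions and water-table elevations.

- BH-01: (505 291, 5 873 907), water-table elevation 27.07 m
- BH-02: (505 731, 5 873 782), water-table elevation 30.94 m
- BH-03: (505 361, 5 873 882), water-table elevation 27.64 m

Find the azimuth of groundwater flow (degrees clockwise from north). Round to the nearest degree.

Taking BH-01 as reference: BH-02−BH-01 = (440, -125, +3.87); BH-03−BH-01 = (70, -25, +0.57).
Solve a·Δx + b·Δy = Δh: det = 440·(-25) − 70·(-125) = -2250.
∂h/∂x = [(+3.87)·(-25) − (+0.57)·(-125)] / -2250 = +0.01133
∂h/∂y = [440·(+0.57) − 70·(+3.87)] / -2250 = +0.008933
Flow direction (−∇h) has components (-0.01133 E, -0.008933 N).
Azimuth = atan2(E, N) = atan2(-0.01133, -0.008933) = 231.8° ≈ 232°.

232°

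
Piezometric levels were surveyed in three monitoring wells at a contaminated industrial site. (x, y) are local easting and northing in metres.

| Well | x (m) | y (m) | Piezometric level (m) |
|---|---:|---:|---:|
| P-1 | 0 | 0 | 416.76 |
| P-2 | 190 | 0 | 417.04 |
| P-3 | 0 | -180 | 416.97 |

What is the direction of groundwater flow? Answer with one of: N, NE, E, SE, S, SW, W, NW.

NW

∂h/∂x = (417.04 − 416.76) / (190 − 0) = +0.001474
∂h/∂y = (416.97 − 416.76) / (-180 − 0) = -0.001167
Flow = −∇h = (-0.001474 east, +0.001167 north), which points northwest.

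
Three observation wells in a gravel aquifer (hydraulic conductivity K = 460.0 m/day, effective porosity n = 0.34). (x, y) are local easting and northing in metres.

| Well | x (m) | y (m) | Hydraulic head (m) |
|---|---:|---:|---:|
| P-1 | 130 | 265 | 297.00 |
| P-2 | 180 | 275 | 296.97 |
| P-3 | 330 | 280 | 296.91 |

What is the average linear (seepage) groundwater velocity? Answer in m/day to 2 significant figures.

With h = a·x + b·y + c and P-1 as origin, the differences give:
  50·a + 10·b = -0.03
  200·a + 15·b = -0.09
Eliminate b (×15 and ×10, subtract): -1250·a = 0.450 → a = ∂h/∂x = -0.0003600
Back-substitute: b = ∂h/∂y = -0.001200.
|∇h| = √(-0.0003600² + -0.001200²) = 0.001253
Seepage velocity v = K·i/n = 460.0 × 0.001253 / 0.34 = 1.695 m/day.

1.7 m/day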